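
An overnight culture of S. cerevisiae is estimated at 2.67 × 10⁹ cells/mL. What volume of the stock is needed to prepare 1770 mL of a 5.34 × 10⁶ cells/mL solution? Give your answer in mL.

V₁ = C₂V₂/C₁ = 5.34 × 10⁶ × 1770 / 2.67 × 10⁹ = 3.54 mL.

3.54 mL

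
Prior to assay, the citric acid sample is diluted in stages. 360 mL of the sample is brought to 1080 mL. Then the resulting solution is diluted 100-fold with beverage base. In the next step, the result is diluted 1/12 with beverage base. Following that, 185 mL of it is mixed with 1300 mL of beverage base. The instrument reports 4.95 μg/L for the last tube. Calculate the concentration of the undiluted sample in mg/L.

143 mg/L

Overall dilution factor = 3 × 100 × 12 × 8.027 = 2.89 × 10⁴.
Original = 4.95 μg/L × 2.89 × 10⁴ = 1.43 × 10⁵ μg/L = 143 mg/L.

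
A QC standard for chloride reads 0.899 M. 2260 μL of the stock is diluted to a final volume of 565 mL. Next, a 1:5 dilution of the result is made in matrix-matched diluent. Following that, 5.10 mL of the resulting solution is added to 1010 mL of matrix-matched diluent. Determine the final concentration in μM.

Overall dilution factor = 250 × 5 × 199.0 = 2.49 × 10⁵.
0.899 M / 2.49 × 10⁵ = 3.61 × 10⁻⁶ M = 3.61 μM.

3.61 μM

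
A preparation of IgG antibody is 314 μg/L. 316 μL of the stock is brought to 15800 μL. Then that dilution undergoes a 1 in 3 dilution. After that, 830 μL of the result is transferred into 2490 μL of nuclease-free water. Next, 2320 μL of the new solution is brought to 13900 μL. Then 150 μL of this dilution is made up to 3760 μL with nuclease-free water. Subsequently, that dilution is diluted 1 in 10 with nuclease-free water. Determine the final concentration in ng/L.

Overall dilution factor = 50 × 3 × 4 × 5.991 × 25.07 × 10 = 9.01 × 10⁵.
314 μg/L / 9.01 × 10⁵ = 3.48 × 10⁻⁴ μg/L = 0.348 ng/L.

0.348 ng/L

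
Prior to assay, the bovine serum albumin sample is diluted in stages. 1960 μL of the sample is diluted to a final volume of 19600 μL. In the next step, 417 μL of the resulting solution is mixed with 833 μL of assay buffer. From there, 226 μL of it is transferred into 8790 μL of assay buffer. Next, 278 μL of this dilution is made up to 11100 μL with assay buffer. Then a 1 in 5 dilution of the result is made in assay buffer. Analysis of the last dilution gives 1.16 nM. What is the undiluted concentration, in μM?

Overall dilution factor = 10 × 2.998 × 39.89 × 39.93 × 5 = 2.39 × 10⁵.
Original = 1.16 nM × 2.39 × 10⁵ = 2.77 × 10⁵ nM = 277 μM.

277 μM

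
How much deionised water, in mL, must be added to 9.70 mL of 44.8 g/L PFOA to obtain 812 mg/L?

525 mL

812 mg/L = 0.812 g/L.
V₂ = C₁V₁/C₂ = 44.8 × 9.70 / 0.812 = 535 mL.
Diluent to add = V₂ − V₁ = 535 − 9.70 = 525 mL.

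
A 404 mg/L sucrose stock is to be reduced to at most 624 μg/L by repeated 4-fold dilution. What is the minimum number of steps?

5

Need 4ⁿ ≥ 647, so n ≥ log(647)/log(4) = 4.67.
Minimum whole steps: n = 5.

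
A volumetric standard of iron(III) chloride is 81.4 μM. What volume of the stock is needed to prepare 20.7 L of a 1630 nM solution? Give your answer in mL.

415 mL

1630 nM = 1.63 μM.
V₁ = C₂V₂/C₁ = 1.63 × 20.7 / 81.4 = 0.415 L = 415 mL.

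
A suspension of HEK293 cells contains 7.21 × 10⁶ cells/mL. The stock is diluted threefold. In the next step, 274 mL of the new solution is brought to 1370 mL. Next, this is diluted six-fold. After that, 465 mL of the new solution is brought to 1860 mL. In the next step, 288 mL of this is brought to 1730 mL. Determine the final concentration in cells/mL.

Overall dilution factor = 3 × 5 × 6 × 4 × 6.007 = 2162.
7.21 × 10⁶ cells/mL / 2162 = 3330 cells/mL.

3330 cells/mL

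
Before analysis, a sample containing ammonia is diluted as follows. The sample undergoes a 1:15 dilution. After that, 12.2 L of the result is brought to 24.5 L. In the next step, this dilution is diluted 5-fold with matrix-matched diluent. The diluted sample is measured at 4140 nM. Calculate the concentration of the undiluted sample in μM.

624 μM

Overall dilution factor = 15 × 2.008 × 5 = 151.
Original = 4140 nM × 151 = 6.24 × 10⁵ nM = 624 μM.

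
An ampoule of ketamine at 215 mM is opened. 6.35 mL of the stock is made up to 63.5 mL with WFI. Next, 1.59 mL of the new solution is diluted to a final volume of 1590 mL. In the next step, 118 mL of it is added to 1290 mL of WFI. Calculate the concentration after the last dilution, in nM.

1800 nM

Overall dilution factor = 10 × 1000 × 11.93 = 1.19 × 10⁵.
215 mM / 1.19 × 10⁵ = 1.80 × 10⁻³ mM = 1800 nM.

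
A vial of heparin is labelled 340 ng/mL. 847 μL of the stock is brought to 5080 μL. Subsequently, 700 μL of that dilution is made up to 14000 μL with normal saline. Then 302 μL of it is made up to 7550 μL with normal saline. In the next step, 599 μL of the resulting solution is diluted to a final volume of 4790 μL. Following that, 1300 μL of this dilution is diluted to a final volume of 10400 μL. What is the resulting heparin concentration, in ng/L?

Overall dilution factor = 5.998 × 20 × 25 × 7.997 × 8 = 1.92 × 10⁵.
340 ng/mL / 1.92 × 10⁵ = 1.77 × 10⁻³ ng/mL = 1.77 ng/L.

1.77 ng/L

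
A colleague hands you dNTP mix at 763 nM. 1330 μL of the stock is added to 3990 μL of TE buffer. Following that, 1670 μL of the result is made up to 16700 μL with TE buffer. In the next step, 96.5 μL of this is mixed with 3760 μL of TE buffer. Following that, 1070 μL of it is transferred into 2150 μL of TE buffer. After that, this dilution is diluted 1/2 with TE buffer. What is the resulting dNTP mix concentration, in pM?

Overall dilution factor = 4 × 10 × 39.96 × 3.009 × 2 = 9621.
763 nM / 9621 = 0.0793 nM = 79.3 pM.

79.3 pM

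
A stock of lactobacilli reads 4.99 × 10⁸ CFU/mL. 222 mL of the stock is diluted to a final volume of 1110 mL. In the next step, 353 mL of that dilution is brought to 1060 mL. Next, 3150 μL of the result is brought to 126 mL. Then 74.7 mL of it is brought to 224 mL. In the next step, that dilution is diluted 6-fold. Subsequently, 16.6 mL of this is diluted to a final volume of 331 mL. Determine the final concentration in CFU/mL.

2320 CFU/mL

Overall dilution factor = 5 × 3.003 × 40 × 2.999 × 6 × 19.94 = 2.15 × 10⁵.
4.99 × 10⁸ CFU/mL / 2.15 × 10⁵ = 2320 CFU/mL.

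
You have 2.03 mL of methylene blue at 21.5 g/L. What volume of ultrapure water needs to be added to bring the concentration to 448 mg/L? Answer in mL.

95.4 mL

448 mg/L = 0.448 g/L.
V₂ = C₁V₁/C₂ = 21.5 × 2.03 / 0.448 = 97.4 mL.
Diluent to add = V₂ − V₁ = 97.4 − 2.03 = 95.4 mL.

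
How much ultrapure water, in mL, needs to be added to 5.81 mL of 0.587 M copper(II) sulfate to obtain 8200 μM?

410 mL

8200 μM = 8.20 × 10⁻³ M.
V₂ = C₁V₁/C₂ = 0.587 × 5.81 / 8.20 × 10⁻³ = 416 mL.
Diluent to add = V₂ − V₁ = 416 − 5.81 = 410 mL.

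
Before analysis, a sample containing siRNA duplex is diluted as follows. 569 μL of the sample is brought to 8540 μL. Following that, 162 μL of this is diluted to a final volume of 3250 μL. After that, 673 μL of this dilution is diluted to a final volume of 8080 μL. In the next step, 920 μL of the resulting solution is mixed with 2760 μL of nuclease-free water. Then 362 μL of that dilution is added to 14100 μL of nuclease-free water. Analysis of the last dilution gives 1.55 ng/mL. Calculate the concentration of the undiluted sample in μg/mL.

895 μg/mL

Overall dilution factor = 15.01 × 20.06 × 12.01 × 4 × 39.95 = 5.78 × 10⁵.
Original = 1.55 ng/mL × 5.78 × 10⁵ = 8.95 × 10⁵ ng/mL = 895 μg/mL.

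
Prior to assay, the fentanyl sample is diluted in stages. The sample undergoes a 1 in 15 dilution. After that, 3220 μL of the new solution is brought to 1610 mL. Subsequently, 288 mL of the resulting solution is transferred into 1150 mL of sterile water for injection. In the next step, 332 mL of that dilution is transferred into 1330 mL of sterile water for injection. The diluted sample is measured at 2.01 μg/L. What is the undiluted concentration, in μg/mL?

Overall dilution factor = 15 × 500 × 4.993 × 5.006 = 1.87 × 10⁵.
Original = 2.01 μg/L × 1.87 × 10⁵ = 3.77 × 10⁵ μg/L = 377 μg/mL.

377 μg/mL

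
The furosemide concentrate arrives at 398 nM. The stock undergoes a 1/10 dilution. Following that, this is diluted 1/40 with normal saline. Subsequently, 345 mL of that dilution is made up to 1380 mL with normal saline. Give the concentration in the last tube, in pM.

249 pM

Overall dilution factor = 10 × 40 × 4 = 1600.
398 nM / 1600 = 0.249 nM = 249 pM.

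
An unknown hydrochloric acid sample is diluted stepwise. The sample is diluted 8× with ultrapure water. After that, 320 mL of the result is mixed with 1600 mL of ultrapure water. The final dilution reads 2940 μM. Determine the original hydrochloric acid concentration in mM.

141 mM

Overall dilution factor = 8 × 6 = 48.0.
Original = 2940 μM × 48.0 = 1.41 × 10⁵ μM = 141 mM.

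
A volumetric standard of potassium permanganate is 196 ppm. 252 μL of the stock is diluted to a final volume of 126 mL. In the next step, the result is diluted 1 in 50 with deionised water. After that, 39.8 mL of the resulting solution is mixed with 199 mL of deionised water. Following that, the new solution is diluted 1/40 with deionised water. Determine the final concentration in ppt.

Overall dilution factor = 500 × 50 × 6 × 40 = 6.00 × 10⁶.
196 ppm / 6.00 × 10⁶ = 3.27 × 10⁻⁵ ppm = 32.7 ppt.

32.7 ppt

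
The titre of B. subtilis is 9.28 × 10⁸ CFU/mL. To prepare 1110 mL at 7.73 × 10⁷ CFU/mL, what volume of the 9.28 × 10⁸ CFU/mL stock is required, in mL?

92.5 mL

V₁ = C₂V₂/C₁ = 7.73 × 10⁷ × 1110 / 9.28 × 10⁸ = 92.5 mL.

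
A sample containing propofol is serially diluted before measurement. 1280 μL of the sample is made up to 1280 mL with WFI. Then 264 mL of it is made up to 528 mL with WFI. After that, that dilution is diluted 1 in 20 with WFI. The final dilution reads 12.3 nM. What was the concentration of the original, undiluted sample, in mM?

Overall dilution factor = 1000 × 2 × 20 = 4.00 × 10⁴.
Original = 12.3 nM × 4.00 × 10⁴ = 4.92 × 10⁵ nM = 0.492 mM.

0.492 mM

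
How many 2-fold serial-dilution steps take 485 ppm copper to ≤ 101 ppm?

Need 2ⁿ ≥ 4.80, so n ≥ log(4.80)/log(2) = 2.26.
Minimum whole steps: n = 3.

3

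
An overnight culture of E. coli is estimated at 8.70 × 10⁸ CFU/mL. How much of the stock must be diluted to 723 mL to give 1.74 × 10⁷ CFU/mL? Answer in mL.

14.5 mL

V₁ = C₂V₂/C₁ = 1.74 × 10⁷ × 723 / 8.70 × 10⁸ = 14.5 mL.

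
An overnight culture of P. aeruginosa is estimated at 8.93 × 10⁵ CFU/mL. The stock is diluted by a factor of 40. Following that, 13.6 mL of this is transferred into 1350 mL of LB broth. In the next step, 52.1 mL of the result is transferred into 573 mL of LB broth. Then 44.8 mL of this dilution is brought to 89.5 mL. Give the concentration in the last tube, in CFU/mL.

Overall dilution factor = 40 × 100.3 × 12.00 × 1.998 = 9.61 × 10⁴.
8.93 × 10⁵ CFU/mL / 9.61 × 10⁴ = 9.29 CFU/mL.

9.29 CFU/mL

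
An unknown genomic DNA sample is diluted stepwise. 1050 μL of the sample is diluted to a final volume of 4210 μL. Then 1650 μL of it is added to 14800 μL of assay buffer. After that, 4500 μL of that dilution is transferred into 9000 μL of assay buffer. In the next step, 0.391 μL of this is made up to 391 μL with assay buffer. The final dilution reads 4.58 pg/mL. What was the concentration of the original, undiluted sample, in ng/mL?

549 ng/mL

Overall dilution factor = 4.010 × 9.970 × 3 × 1000 = 1.20 × 10⁵.
Original = 4.58 pg/mL × 1.20 × 10⁵ = 5.49 × 10⁵ pg/mL = 549 ng/mL.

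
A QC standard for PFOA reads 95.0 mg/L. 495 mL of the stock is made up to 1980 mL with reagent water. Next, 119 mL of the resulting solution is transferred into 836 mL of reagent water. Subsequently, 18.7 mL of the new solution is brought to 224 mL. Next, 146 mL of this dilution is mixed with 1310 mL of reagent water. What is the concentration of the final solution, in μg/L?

24.8 μg/L

Overall dilution factor = 4 × 8.025 × 11.98 × 9.973 = 3835.
95.0 mg/L / 3835 = 0.0248 mg/L = 24.8 μg/L.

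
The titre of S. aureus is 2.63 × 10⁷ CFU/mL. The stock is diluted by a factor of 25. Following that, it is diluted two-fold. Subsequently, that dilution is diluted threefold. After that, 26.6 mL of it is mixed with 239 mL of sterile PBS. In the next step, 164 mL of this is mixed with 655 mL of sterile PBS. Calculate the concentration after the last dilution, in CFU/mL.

3520 CFU/mL

Overall dilution factor = 25 × 2 × 3 × 9.985 × 4.994 = 7480.
2.63 × 10⁷ CFU/mL / 7480 = 3520 CFU/mL.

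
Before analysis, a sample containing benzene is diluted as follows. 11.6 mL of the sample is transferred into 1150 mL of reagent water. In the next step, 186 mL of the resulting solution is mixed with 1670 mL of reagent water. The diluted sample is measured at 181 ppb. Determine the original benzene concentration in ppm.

181 ppm

Overall dilution factor = 100.1 × 9.978 = 999.
Original = 181 ppb × 999 = 1.81 × 10⁵ ppb = 181 ppm.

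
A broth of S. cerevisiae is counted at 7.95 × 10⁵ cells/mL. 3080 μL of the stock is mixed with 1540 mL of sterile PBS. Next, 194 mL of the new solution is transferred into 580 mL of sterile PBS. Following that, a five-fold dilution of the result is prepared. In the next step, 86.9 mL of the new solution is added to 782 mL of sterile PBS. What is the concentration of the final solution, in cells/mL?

7.96 cells/mL

Overall dilution factor = 501 × 3.990 × 5 × 9.999 = 9.99 × 10⁴.
7.95 × 10⁵ cells/mL / 9.99 × 10⁴ = 7.96 cells/mL.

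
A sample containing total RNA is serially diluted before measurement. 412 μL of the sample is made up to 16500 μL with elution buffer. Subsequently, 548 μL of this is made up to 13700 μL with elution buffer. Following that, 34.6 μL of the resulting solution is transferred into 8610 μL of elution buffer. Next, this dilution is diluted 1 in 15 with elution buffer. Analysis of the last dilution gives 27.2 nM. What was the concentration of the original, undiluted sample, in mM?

102 mM

Overall dilution factor = 40.05 × 25 × 249.8 × 15 = 3.75 × 10⁶.
Original = 27.2 nM × 3.75 × 10⁶ = 1.02 × 10⁸ nM = 102 mM.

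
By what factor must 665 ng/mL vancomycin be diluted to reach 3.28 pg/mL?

2.03 × 10⁵

Factor = C₀/C_target = 665 ng/mL / 3.28 pg/mL = 2.03 × 10⁵.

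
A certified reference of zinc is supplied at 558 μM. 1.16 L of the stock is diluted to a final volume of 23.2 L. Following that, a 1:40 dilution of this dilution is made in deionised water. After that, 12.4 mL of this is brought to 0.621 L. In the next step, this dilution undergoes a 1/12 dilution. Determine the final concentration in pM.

Overall dilution factor = 20 × 40 × 50.08 × 12 = 4.81 × 10⁵.
558 μM / 4.81 × 10⁵ = 1.16 × 10⁻³ μM = 1160 pM.

1160 pM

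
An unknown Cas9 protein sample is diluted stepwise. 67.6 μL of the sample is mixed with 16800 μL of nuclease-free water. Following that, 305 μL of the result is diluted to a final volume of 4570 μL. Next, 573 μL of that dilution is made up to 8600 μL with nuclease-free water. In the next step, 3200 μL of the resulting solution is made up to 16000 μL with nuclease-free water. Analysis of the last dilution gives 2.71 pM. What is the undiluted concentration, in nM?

760 nM

Overall dilution factor = 249.5 × 14.98 × 15.01 × 5 = 2.81 × 10⁵.
Original = 2.71 pM × 2.81 × 10⁵ = 7.60 × 10⁵ pM = 760 nM.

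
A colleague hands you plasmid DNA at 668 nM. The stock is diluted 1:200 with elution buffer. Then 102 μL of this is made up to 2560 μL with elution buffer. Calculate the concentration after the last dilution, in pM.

Overall dilution factor = 200 × 25.10 = 5020.
668 nM / 5020 = 0.133 nM = 133 pM.

133 pM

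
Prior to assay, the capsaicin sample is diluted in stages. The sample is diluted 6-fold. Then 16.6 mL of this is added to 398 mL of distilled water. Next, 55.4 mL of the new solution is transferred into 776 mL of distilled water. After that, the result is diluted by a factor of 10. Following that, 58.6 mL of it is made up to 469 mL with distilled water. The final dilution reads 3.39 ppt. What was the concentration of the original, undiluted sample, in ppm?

Overall dilution factor = 6 × 24.98 × 15.01 × 10 × 8.003 = 1.80 × 10⁵.
Original = 3.39 ppt × 1.80 × 10⁵ = 6.10 × 10⁵ ppt = 0.610 ppm.

0.610 ppm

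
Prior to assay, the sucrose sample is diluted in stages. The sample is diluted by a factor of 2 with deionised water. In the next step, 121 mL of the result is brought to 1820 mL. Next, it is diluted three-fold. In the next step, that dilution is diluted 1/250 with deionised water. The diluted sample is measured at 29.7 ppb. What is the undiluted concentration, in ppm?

Overall dilution factor = 2 × 15.04 × 3 × 250 = 2.26 × 10⁴.
Original = 29.7 ppb × 2.26 × 10⁴ = 6.70 × 10⁵ ppb = 670 ppm.

670 ppm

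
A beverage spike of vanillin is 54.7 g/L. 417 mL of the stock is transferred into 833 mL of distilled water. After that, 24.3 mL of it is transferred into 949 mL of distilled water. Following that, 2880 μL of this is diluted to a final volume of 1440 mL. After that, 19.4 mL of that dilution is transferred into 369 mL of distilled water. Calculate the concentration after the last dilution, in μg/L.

45.5 μg/L

Overall dilution factor = 2.998 × 40.05 × 500 × 20.02 = 1.20 × 10⁶.
54.7 g/L / 1.20 × 10⁶ = 4.55 × 10⁻⁵ g/L = 45.5 μg/L.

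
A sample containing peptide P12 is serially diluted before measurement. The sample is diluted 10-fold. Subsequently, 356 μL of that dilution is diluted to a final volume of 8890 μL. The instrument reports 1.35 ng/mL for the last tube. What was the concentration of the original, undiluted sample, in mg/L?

Overall dilution factor = 10 × 24.97 = 250.
Original = 1.35 ng/mL × 250 = 337 ng/mL = 0.337 mg/L.

0.337 mg/L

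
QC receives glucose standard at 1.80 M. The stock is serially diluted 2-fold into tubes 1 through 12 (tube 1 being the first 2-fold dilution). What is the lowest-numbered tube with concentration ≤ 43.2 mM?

tube 6

Tube n has concentration 1.80 M / 2ⁿ.
Need 2ⁿ ≥ 1.80 M / 43.2 mM = 41.7, so n ≥ 5.38.
First such tube: n = 6.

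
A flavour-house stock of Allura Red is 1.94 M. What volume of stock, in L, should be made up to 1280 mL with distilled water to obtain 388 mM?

388 mM = 0.388 M.
V₁ = C₂V₂/C₁ = 0.388 × 1280 / 1.94 = 256 mL = 0.256 L.

0.256 L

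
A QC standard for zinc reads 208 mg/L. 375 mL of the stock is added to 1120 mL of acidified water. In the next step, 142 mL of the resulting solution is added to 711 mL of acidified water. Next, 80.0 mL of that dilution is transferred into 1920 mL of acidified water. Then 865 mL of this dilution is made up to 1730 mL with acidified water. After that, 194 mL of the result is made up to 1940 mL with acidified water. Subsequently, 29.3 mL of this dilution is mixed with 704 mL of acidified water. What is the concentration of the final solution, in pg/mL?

Overall dilution factor = 3.987 × 6.007 × 25 × 2 × 10 × 25.03 = 3.00 × 10⁵.
208 mg/L / 3.00 × 10⁵ = 6.94 × 10⁻⁴ mg/L = 694 pg/mL.

694 pg/mL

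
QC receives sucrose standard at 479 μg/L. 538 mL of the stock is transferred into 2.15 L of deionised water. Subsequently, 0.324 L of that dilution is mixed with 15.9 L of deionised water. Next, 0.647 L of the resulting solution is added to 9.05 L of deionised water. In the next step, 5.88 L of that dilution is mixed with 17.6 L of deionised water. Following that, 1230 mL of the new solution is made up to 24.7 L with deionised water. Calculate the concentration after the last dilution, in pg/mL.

Overall dilution factor = 4.996 × 50.07 × 14.99 × 3.993 × 20.08 = 3.01 × 10⁵.
479 μg/L / 3.01 × 10⁵ = 1.59 × 10⁻³ μg/L = 1.59 pg/mL.

1.59 pg/mL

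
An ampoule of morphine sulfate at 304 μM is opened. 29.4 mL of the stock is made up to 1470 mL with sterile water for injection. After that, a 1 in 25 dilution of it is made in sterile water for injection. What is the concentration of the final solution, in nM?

243 nM

Overall dilution factor = 50 × 25 = 1250.
304 μM / 1250 = 0.243 μM = 243 nM.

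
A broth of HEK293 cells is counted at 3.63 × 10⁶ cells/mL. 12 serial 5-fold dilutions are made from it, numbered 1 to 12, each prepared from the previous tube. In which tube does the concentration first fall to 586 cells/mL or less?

Tube n has concentration 3.63 × 10⁶ cells/mL / 5ⁿ.
Need 5ⁿ ≥ 3.63 × 10⁶ cells/mL / 586 cells/mL = 6195, so n ≥ 5.43.
First such tube: n = 6.

tube 6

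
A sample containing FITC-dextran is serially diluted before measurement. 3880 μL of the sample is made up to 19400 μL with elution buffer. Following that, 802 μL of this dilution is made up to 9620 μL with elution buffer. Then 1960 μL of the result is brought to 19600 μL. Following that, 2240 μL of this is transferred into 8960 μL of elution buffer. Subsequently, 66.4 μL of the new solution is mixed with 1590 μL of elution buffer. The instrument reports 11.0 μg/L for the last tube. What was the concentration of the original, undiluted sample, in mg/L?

Overall dilution factor = 5 × 12.00 × 10 × 5 × 24.95 = 7.48 × 10⁴.
Original = 11.0 μg/L × 7.48 × 10⁴ = 8.23 × 10⁵ μg/L = 823 mg/L.

823 mg/L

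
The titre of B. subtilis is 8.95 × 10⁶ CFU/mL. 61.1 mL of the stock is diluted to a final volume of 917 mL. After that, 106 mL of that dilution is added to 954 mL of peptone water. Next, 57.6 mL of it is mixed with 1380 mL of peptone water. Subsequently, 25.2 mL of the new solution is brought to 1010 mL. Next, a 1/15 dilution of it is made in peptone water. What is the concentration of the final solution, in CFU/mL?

3.97 CFU/mL

Overall dilution factor = 15.01 × 10 × 24.96 × 40.08 × 15 = 2.25 × 10⁶.
8.95 × 10⁶ CFU/mL / 2.25 × 10⁶ = 3.97 CFU/mL.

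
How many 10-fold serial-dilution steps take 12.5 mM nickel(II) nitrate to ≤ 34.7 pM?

Need 10ⁿ ≥ 3.60 × 10⁸, so n ≥ log(3.60 × 10⁸)/log(10) = 8.56.
Minimum whole steps: n = 9.

9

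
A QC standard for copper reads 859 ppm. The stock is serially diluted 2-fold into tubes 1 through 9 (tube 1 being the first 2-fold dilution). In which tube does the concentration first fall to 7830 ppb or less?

Tube n has concentration 859 ppm / 2ⁿ.
Need 2ⁿ ≥ 859 ppm / 7830 ppb = 110, so n ≥ 6.78.
First such tube: n = 7.

tube 7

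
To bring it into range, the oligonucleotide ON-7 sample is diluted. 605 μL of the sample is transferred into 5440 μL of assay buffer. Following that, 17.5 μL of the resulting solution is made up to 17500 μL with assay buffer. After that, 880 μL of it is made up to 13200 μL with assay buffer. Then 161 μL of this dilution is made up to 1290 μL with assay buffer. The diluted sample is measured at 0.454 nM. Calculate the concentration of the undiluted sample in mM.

Overall dilution factor = 9.992 × 1000 × 15 × 8.012 = 1.20 × 10⁶.
Original = 0.454 nM × 1.20 × 10⁶ = 5.45 × 10⁵ nM = 0.545 mM.

0.545 mM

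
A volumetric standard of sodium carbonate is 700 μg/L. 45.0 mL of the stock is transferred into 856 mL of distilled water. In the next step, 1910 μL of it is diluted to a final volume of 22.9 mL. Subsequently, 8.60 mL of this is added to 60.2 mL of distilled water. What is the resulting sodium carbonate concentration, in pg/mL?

Overall dilution factor = 20.02 × 11.99 × 8 = 1920.
700 μg/L / 1920 = 0.364 μg/L = 364 pg/mL.

364 pg/mL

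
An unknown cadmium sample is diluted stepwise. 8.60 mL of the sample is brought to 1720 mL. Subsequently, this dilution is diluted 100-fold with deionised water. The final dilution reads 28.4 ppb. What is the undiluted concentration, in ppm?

Overall dilution factor = 200 × 100 = 2.00 × 10⁴.
Original = 28.4 ppb × 2.00 × 10⁴ = 5.68 × 10⁵ ppb = 568 ppm.

568 ppm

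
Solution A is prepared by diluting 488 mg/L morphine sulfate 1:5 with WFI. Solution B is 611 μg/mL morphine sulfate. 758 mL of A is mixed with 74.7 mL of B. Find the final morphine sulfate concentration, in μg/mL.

C_A = 488 mg/L / 5 = 97.6 mg/L.
C_B = 611 μg/mL = 611 mg/L.
C_mix = (C_A·V_A + C_B·V_B)/(V_A + V_B) = (97.6×758 + 611×74.7) / 832.7 = 144 mg/L = 144 μg/mL.

144 μg/mL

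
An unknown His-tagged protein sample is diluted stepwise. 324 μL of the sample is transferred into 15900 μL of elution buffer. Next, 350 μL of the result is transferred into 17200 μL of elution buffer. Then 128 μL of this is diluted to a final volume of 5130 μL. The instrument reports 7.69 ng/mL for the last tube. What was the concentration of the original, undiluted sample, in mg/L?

774 mg/L

Overall dilution factor = 50.07 × 50.14 × 40.08 = 1.01 × 10⁵.
Original = 7.69 ng/mL × 1.01 × 10⁵ = 7.74 × 10⁵ ng/mL = 774 mg/L.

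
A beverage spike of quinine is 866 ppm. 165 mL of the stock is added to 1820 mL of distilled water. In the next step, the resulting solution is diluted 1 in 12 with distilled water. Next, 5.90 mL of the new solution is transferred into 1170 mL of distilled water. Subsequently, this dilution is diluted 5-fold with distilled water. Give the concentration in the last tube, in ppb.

Overall dilution factor = 12.03 × 12 × 199.3 × 5 = 1.44 × 10⁵.
866 ppm / 1.44 × 10⁵ = 6.02 × 10⁻³ ppm = 6.02 ppb.

6.02 ppb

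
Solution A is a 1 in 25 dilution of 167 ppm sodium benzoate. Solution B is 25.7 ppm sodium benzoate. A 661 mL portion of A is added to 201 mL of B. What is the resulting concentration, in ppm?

C_A = 167 ppm / 25 = 6.68 ppm.
C_mix = (C_A·V_A + C_B·V_B)/(V_A + V_B) = (6.68×661 + 25.7×201) / 862.0 = 11.1 ppm.

11.1 ppm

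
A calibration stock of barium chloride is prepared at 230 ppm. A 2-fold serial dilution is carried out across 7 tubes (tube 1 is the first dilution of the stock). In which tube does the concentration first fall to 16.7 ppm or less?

tube 4

Tube n has concentration 230 ppm / 2ⁿ.
Need 2ⁿ ≥ 230 ppm / 16.7 ppm = 13.8, so n ≥ 3.78.
First such tube: n = 4.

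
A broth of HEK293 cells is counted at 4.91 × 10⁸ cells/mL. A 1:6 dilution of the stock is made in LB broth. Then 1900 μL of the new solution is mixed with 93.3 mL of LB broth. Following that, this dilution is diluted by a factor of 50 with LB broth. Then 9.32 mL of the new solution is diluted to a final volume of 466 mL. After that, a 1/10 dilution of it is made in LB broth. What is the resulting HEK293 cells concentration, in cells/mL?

Overall dilution factor = 6 × 50.11 × 50 × 50 × 10 = 7.52 × 10⁶.
4.91 × 10⁸ cells/mL / 7.52 × 10⁶ = 65.3 cells/mL.

65.3 cells/mL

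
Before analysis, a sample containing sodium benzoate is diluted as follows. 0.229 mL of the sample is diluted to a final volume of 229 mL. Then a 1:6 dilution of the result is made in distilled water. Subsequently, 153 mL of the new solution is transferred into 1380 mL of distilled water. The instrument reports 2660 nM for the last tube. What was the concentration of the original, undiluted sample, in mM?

Overall dilution factor = 1000 × 6 × 10.02 = 6.01 × 10⁴.
Original = 2660 nM × 6.01 × 10⁴ = 1.60 × 10⁸ nM = 160 mM.

160 mM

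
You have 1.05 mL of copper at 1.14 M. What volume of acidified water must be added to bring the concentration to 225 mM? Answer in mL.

225 mM = 0.225 M.
V₂ = C₁V₁/C₂ = 1.14 × 1.05 / 0.225 = 5.32 mL.
Diluent to add = V₂ − V₁ = 5.32 − 1.05 = 4.27 mL.

4.27 mL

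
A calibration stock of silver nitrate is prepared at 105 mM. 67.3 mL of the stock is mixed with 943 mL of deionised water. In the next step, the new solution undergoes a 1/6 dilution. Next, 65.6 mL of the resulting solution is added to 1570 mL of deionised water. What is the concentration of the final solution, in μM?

46.8 μM

Overall dilution factor = 15.01 × 6 × 24.93 = 2246.
105 mM / 2246 = 0.0468 mM = 46.8 μM.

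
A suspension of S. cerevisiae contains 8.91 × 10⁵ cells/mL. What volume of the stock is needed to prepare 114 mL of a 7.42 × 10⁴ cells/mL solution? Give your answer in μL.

9490 μL

V₁ = C₂V₂/C₁ = 7.42 × 10⁴ × 114 / 8.91 × 10⁵ = 9.49 mL = 9490 μL.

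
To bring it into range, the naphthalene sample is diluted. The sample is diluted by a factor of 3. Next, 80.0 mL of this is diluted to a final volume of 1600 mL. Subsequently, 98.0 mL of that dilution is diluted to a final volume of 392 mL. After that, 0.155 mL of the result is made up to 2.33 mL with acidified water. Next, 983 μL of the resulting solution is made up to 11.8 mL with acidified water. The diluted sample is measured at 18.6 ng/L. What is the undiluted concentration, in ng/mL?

806 ng/mL

Overall dilution factor = 3 × 20 × 4 × 15.03 × 12.00 = 4.33 × 10⁴.
Original = 18.6 ng/L × 4.33 × 10⁴ = 8.06 × 10⁵ ng/L = 806 ng/mL.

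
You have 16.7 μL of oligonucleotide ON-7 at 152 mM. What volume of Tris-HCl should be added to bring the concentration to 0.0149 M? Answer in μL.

0.0149 M = 14.9 mM.
V₂ = C₁V₁/C₂ = 152 × 16.7 / 14.9 = 170 μL.
Diluent to add = V₂ − V₁ = 170 − 16.7 = 154 μL.

154 μL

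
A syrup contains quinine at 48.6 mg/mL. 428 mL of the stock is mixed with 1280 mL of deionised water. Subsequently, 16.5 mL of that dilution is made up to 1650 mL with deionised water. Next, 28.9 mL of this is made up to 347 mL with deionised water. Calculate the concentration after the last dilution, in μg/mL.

10.1 μg/mL

Overall dilution factor = 3.991 × 100 × 12.01 = 4792.
48.6 mg/mL / 4792 = 0.0101 mg/mL = 10.1 μg/mL.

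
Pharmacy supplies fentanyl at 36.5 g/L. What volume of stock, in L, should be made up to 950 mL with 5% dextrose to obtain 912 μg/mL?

0.0237 L

912 μg/mL = 0.912 g/L.
V₁ = C₂V₂/C₁ = 0.912 × 950 / 36.5 = 23.7 mL = 0.0237 L.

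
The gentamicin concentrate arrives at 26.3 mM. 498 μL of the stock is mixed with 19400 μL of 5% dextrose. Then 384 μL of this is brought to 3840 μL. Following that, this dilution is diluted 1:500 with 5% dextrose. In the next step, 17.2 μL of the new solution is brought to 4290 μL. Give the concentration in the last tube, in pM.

528 pM

Overall dilution factor = 39.96 × 10 × 500 × 249.4 = 4.98 × 10⁷.
26.3 mM / 4.98 × 10⁷ = 5.28 × 10⁻⁷ mM = 528 pM.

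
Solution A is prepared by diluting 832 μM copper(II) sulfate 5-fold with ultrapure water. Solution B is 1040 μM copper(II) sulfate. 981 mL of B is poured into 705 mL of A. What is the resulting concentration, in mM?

0.675 mM

C_A = 832 μM / 5 = 166 μM.
C_mix = (C_A·V_A + C_B·V_B)/(V_A + V_B) = (166×705 + 1040×981) / 1686 = 675 μM = 0.675 mM.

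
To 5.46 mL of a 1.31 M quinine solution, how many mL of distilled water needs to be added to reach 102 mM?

102 mM = 0.102 M.
V₂ = C₁V₁/C₂ = 1.31 × 5.46 / 0.102 = 70.1 mL.
Diluent to add = V₂ − V₁ = 70.1 − 5.46 = 64.7 mL.

64.7 mL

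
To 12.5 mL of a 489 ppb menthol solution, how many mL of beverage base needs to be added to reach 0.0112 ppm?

0.0112 ppm = 11.2 ppb.
V₂ = C₁V₁/C₂ = 489 × 12.5 / 11.2 = 546 mL.
Diluent to add = V₂ − V₁ = 546 − 12.5 = 533 mL.

533 mL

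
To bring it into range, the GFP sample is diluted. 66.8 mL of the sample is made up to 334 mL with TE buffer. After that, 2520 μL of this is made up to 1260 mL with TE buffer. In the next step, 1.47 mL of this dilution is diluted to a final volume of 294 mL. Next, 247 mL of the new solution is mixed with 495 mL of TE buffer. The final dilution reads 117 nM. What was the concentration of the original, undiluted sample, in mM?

176 mM

Overall dilution factor = 5 × 500 × 200 × 3.004 = 1.50 × 10⁶.
Original = 117 nM × 1.50 × 10⁶ = 1.76 × 10⁸ nM = 176 mM.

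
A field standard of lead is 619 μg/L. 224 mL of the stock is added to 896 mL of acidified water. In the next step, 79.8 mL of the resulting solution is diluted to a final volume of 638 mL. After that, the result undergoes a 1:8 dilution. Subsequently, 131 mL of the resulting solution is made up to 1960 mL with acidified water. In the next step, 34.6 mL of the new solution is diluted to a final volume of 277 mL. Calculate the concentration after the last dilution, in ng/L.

Overall dilution factor = 5 × 7.995 × 8 × 14.96 × 8.006 = 3.83 × 10⁴.
619 μg/L / 3.83 × 10⁴ = 0.0162 μg/L = 16.2 ng/L.

16.2 ng/L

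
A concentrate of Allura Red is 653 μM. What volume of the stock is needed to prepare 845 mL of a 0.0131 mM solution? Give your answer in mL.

17.0 mL

0.0131 mM = 13.1 μM.
V₁ = C₂V₂/C₁ = 13.1 × 845 / 653 = 17.0 mL.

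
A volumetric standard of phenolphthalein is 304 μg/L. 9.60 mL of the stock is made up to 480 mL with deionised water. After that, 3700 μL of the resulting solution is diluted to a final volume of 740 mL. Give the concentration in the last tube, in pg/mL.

30.4 pg/mL

Overall dilution factor = 50 × 200 = 1.00 × 10⁴.
304 μg/L / 1.00 × 10⁴ = 0.0304 μg/L = 30.4 pg/mL.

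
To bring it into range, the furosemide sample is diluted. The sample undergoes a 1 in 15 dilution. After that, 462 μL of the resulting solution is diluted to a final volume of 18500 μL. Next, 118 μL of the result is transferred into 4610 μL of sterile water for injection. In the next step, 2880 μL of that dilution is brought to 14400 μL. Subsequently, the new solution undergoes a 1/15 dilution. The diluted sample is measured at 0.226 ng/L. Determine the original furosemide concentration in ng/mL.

408 ng/mL

Overall dilution factor = 15 × 40.04 × 40.07 × 5 × 15 = 1.81 × 10⁶.
Original = 0.226 ng/L × 1.81 × 10⁶ = 4.08 × 10⁵ ng/L = 408 ng/mL.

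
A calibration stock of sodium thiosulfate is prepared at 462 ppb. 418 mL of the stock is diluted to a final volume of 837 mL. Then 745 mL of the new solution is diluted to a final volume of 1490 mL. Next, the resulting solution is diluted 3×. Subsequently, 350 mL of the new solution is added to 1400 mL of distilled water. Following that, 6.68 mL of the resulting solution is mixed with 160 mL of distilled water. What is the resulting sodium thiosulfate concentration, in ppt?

Overall dilution factor = 2.002 × 2 × 3 × 5 × 24.95 = 1499.
462 ppb / 1499 = 0.308 ppb = 308 ppt.

308 ppt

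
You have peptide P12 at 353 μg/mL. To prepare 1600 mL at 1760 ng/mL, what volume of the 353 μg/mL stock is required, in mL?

1760 ng/mL = 1.76 μg/mL.
V₁ = C₂V₂/C₁ = 1.76 × 1600 / 353 = 7.98 mL.

7.98 mL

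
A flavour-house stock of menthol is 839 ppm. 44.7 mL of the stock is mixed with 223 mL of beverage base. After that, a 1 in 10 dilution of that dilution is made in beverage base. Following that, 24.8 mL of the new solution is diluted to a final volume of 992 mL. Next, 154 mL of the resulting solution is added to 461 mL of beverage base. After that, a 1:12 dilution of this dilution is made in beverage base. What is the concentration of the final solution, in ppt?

7310 ppt

Overall dilution factor = 5.989 × 10 × 40 × 3.994 × 12 = 1.15 × 10⁵.
839 ppm / 1.15 × 10⁵ = 7.31 × 10⁻³ ppm = 7310 ppt.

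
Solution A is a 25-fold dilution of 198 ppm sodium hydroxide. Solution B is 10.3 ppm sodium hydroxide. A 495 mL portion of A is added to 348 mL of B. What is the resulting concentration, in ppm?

8.90 ppm

C_A = 198 ppm / 25 = 7.92 ppm.
C_mix = (C_A·V_A + C_B·V_B)/(V_A + V_B) = (7.92×495 + 10.3×348) / 843.0 = 8.90 ppm.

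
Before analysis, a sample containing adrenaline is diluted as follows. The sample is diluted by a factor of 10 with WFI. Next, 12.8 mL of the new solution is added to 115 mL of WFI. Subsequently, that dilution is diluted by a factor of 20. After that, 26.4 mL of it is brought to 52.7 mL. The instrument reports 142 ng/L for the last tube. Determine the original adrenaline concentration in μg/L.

Overall dilution factor = 10 × 9.984 × 20 × 1.996 = 3986.
Original = 142 ng/L × 3986 = 5.66 × 10⁵ ng/L = 566 μg/L.

566 μg/L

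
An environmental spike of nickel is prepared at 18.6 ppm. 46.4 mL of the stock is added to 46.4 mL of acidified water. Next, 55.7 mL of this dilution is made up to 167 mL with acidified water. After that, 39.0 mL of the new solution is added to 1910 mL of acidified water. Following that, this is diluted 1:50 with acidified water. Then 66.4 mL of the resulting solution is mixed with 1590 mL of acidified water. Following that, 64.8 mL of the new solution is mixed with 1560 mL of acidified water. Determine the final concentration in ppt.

1.98 ppt

Overall dilution factor = 2 × 2.998 × 49.97 × 50 × 24.95 × 25.07 = 9.37 × 10⁶.
18.6 ppm / 9.37 × 10⁶ = 1.98 × 10⁻⁶ ppm = 1.98 ppt.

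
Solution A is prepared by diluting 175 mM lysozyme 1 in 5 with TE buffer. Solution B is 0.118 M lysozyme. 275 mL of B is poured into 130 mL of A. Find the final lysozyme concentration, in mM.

C_A = 175 mM / 5 = 35.0 mM.
C_B = 0.118 M = 118 mM.
C_mix = (C_A·V_A + C_B·V_B)/(V_A + V_B) = (35.0×130 + 118×275) / 405.0 = 91.4 mM.

91.4 mM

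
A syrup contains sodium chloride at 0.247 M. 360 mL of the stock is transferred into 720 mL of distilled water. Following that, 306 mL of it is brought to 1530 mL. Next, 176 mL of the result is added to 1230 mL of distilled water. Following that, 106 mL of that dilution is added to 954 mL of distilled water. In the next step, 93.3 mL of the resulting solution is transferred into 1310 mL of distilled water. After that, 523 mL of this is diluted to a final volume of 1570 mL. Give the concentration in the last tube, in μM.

Overall dilution factor = 3 × 5 × 7.989 × 10 × 15.04 × 3.002 = 5.41 × 10⁴.
0.247 M / 5.41 × 10⁴ = 4.57 × 10⁻⁶ M = 4.57 μM.

4.57 μM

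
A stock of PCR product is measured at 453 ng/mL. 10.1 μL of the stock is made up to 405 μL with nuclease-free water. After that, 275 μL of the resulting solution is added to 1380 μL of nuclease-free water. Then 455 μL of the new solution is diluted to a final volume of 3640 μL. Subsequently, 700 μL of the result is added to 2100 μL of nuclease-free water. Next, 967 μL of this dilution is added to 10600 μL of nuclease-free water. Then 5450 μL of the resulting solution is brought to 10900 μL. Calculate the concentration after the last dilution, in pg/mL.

2.45 pg/mL

Overall dilution factor = 40.10 × 6.018 × 8 × 4 × 11.96 × 2 = 1.85 × 10⁵.
453 ng/mL / 1.85 × 10⁵ = 2.45 × 10⁻³ ng/mL = 2.45 pg/mL.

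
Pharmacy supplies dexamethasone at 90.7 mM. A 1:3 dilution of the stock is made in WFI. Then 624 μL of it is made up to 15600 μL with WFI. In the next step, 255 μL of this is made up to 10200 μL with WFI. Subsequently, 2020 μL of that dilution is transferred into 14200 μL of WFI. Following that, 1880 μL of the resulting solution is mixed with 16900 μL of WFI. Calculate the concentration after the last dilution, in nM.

377 nM

Overall dilution factor = 3 × 25 × 40 × 8.030 × 9.989 = 2.41 × 10⁵.
90.7 mM / 2.41 × 10⁵ = 3.77 × 10⁻⁴ mM = 377 nM.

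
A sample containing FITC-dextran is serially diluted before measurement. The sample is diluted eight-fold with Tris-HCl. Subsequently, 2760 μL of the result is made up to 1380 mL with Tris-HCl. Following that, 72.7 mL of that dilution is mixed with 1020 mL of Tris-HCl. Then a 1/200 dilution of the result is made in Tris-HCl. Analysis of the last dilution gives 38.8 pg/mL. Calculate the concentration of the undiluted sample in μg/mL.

467 μg/mL

Overall dilution factor = 8 × 500 × 15.03 × 200 = 1.20 × 10⁷.
Original = 38.8 pg/mL × 1.20 × 10⁷ = 4.67 × 10⁸ pg/mL = 467 μg/mL.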